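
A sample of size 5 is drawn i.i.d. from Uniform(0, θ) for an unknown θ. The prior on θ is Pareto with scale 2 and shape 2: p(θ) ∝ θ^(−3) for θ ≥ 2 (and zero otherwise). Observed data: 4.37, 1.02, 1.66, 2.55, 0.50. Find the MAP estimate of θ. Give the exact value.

The Uniform(0, θ) likelihood is θ^(−n) for θ ≥ max(xᵢ), zero otherwise. Here max(xᵢ) = 4.37.
Posterior ∝ θ^(−3) · θ^(−5) = θ^(−8) on θ ≥ max(2, 4.37) = 4.37.
This density is strictly decreasing in θ, so the posterior mode lies at the lower boundary of the support.

θ̂_MAP = 4.37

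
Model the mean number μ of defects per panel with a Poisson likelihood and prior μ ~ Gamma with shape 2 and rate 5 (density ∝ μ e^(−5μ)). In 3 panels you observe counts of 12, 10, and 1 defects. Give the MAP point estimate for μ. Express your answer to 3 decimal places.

Σxᵢ = 12+10+1 = 23, with n = 3.
Posterior ∝ μe^(−5μ) · μ^23e^(−3μ) = μ^24e^(−8μ), i.e. Gamma(shape=25, rate=8).
The mode of a Gamma(a, b) with a ≥ 1 (shape–rate) is (a−1)/b = 24/8 ≈ 3.000.

μ̂_MAP = 3.000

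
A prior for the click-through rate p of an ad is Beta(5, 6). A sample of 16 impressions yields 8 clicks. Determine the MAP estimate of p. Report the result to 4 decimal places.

Prior: Beta(5, 6).
Data: 8 successes in 16 trials. The binomial likelihood contributes p^8(1−p)^8, so the posterior is Beta(5+8, 6+8) = Beta(13, 14).
For Beta(a, b) with a, b > 1 the mode is (a−1)/(a+b−2) = 12/25 ≈ 0.4800.

p̂_MAP = 0.4800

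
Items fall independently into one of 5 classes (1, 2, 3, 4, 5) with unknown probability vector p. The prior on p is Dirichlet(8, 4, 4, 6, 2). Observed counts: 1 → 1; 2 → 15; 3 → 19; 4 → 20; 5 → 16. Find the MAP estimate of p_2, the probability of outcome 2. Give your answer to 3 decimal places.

MAP estimate: 0.200

The posterior is Dirichlet(αᵢ + nᵢ) = Dirichlet(9, 19, 23, 26, 18).
For a Dirichlet(a₁,…,a_K) with all aᵢ > 1, the mode has j-th component (aⱼ − 1)/(Σaᵢ − K).
Here Σaᵢ = 95 and K = 5, so p_2 = (19 − 1)/(95 − 5) = 18/90 ≈ 0.200.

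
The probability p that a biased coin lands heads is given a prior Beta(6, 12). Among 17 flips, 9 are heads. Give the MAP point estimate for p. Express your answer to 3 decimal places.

Prior: Beta(6, 12).
Data: 9 successes in 17 trials. The binomial likelihood contributes p^9(1−p)^8, so the posterior is Beta(6+9, 12+8) = Beta(15, 20).
For Beta(a, b) with a, b > 1 the mode is (a−1)/(a+b−2) = 14/33 ≈ 0.424.

p̂_MAP = 0.424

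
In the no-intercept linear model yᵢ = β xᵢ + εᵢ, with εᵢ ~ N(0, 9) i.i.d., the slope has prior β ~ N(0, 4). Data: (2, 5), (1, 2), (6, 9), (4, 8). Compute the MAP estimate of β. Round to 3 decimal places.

β̂_MAP = 1.654

log p(β | y) = −Σ(yᵢ − βxᵢ)²/(2·9) − β²/(2·4) + const.
Setting the derivative to zero: Σxᵢ(yᵢ − βxᵢ)/9 − β/4 = 0, so β = Σxᵢyᵢ / (Σxᵢ² + σ²/τ²).
Σxᵢyᵢ = 2·5 + 1·2 + 6·9 + 4·8 = 98; Σxᵢ² = 57; σ²/τ² = 2.25.
β̂_MAP = 98 / (57 + 2.25) = 98/59.25 ≈ 1.654.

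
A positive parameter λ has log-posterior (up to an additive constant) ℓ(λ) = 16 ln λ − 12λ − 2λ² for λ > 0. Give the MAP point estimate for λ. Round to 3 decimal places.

λ̂_MAP = 1.000

ℓ'(λ) = 16/λ − 12 − 4λ. Setting this to zero and multiplying by λ: 4λ² + 12λ − 16 = 0.
λ = (−12 + √(12² + 4·4·16)) / (2·4) = (−12 + √400) / 8 = (−12 + 20)/8 = 1.
ℓ''(λ) = −16/λ² − 4 < 0, confirming a maximum.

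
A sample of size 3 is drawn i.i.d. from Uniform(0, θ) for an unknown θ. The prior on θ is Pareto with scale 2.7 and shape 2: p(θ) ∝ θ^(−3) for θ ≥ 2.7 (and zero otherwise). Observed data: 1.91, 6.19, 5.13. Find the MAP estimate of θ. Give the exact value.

The Uniform(0, θ) likelihood is θ^(−n) for θ ≥ max(xᵢ), zero otherwise. Here max(xᵢ) = 6.19.
Posterior ∝ θ^(−3) · θ^(−3) = θ^(−6) on θ ≥ max(2.7, 6.19) = 6.19.
This density is strictly decreasing in θ, so the posterior mode lies at the lower boundary of the support.

θ̂_MAP = 6.19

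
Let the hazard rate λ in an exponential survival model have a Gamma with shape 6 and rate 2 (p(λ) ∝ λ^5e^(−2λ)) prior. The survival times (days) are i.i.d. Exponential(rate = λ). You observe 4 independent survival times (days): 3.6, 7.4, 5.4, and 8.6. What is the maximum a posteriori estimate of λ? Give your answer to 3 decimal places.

The Exponential(rate=λ) likelihood is ∝ λ^n e^(−λΣtᵢ). Here n = 4 and Σtᵢ = 3.6 + 7.4 + 5.4 + 8.6 = 25.
Posterior ∝ λ^5e^(−2λ) · λ^4e^(−25λ) = λ^9e^(−27λ), i.e. Gamma(10, 27).
Mode = (a−1)/b = 9/27 ≈ 0.333.

λ̂_MAP = 0.333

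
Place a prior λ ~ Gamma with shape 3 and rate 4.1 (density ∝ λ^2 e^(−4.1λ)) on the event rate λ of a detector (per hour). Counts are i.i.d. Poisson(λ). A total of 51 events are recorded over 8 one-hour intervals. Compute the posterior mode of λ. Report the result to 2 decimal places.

λ̂_MAP = 4.38

Σxᵢ = 51, n = 8.
Posterior ∝ λ^2e^(−4.1λ) · λ^51e^(−8λ) = λ^53e^(−12.1λ), i.e. Gamma(shape=54, rate=12.1).
The mode of a Gamma(a, b) with a ≥ 1 (shape–rate) is (a−1)/b = 53/12.1 ≈ 4.38.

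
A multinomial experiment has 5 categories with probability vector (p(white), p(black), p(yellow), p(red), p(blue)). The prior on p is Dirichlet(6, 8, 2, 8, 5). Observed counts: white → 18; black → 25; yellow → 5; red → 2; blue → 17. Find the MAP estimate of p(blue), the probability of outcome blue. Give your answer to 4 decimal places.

The posterior is Dirichlet(αᵢ + nᵢ) = Dirichlet(24, 33, 7, 10, 22).
For a Dirichlet(a₁,…,a_K) with all aᵢ > 1, the mode has j-th component (aⱼ − 1)/(Σaᵢ − K).
Here Σaᵢ = 96 and K = 5, so p(blue) = (22 − 1)/(96 − 5) = 21/91 ≈ 0.2308.

MAP estimate of p(blue) = 0.2308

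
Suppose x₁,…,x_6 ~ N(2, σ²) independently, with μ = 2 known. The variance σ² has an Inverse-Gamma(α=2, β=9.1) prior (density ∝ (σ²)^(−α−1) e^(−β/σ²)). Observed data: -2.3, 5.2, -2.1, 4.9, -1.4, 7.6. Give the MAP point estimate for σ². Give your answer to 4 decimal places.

Sum of squared deviations about the known mean: SS = (-2.3−2)² + (5.2−2)² + (-2.1−2)² + (4.9−2)² + (-1.4−2)² + (7.6−2)² = 96.87.
The Normal likelihood contributes (σ²)^(−n/2) exp(−SS/(2σ²)), so the posterior is Inverse-Gamma(α + n/2, β + SS/2) = Inverse-Gamma(5, 57.535).
The mode of Inverse-Gamma(a, b) is b/(a+1) = 57.535/6 ≈ 9.5892.

σ̂²_MAP = 9.5892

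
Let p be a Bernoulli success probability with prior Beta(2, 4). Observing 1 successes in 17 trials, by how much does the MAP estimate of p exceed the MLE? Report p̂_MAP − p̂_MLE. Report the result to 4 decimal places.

Posterior is Beta(3, 20); MAP = (3−1)/(23−2) = 2/21 ≈ 0.09524.
MLE ignores the prior: p̂_MLE = k/n = 1/17 ≈ 0.05882.
Difference = 2/21 − 1/17 = 13/357 ≈ 0.0364.

MAP − MLE = 0.0364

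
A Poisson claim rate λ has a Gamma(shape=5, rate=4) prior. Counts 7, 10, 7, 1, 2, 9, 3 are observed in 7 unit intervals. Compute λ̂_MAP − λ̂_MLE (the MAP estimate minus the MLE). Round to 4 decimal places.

MAP − MLE = -1.6623

Σxᵢ = 39. Posterior is Gamma(44, 11); MAP = (44−1)/11 = 43/11 ≈ 3.90909.
MLE = x̄ = 39/7 ≈ 5.57143.
Difference = 43/11 − 39/7 = -128/77 ≈ -1.6623.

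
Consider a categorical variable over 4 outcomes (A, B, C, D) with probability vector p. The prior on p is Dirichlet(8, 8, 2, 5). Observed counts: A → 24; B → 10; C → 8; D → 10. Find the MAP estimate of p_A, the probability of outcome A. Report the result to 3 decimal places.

MAP estimate of p_A = 0.437

The posterior is Dirichlet(αᵢ + nᵢ) = Dirichlet(32, 18, 10, 15).
For a Dirichlet(a₁,…,a_K) with all aᵢ > 1, the mode has j-th component (aⱼ − 1)/(Σaᵢ − K).
Here Σaᵢ = 75 and K = 4, so p_A = (32 − 1)/(75 − 4) = 31/71 ≈ 0.437.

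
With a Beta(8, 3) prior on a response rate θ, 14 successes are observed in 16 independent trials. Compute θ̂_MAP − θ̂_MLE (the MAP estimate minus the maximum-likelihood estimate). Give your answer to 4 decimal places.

Posterior is Beta(22, 5); MAP = (22−1)/(27−2) = 21/25 ≈ 0.84000.
MLE ignores the prior: θ̂_MLE = k/n = 14/16 ≈ 0.87500.
Difference = 21/25 − 14/16 = -7/200 ≈ -0.0350.

MAP − MLE = -0.0350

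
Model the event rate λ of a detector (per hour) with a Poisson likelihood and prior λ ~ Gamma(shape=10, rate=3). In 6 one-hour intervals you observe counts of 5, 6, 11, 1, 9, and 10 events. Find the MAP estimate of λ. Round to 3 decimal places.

Σxᵢ = 5+6+11+1+9+10 = 42, with n = 6.
Posterior ∝ λ^9e^(−3λ) · λ^42e^(−6λ) = λ^51e^(−9λ), i.e. Gamma(shape=52, rate=9).
The mode of a Gamma(a, b) with a ≥ 1 (shape–rate) is (a−1)/b = 51/9 ≈ 5.667.

λ̂_MAP = 5.667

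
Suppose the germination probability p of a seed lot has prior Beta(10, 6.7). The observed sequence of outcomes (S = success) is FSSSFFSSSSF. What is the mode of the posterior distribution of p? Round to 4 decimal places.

Prior: Beta(10, 6.7).
Data: 7 successes in 11 trials (from the sequence). The binomial likelihood contributes p^7(1−p)^4, so the posterior is Beta(10+7, 6.7+4) = Beta(17, 10.7).
For Beta(a, b) with a, b > 1 the mode is (a−1)/(a+b−2) = 16/25.7 ≈ 0.6226.

p̂_MAP = 0.6226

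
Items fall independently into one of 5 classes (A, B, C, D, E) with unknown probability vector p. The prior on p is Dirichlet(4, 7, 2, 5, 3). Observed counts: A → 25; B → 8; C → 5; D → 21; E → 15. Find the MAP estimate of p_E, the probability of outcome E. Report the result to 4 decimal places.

The posterior is Dirichlet(αᵢ + nᵢ) = Dirichlet(29, 15, 7, 26, 18).
For a Dirichlet(a₁,…,a_K) with all aᵢ > 1, the mode has j-th component (aⱼ − 1)/(Σaᵢ − K).
Here Σaᵢ = 95 and K = 5, so p_E = (18 − 1)/(95 − 5) = 17/90 ≈ 0.1889.

MAP estimate of p_E = 0.1889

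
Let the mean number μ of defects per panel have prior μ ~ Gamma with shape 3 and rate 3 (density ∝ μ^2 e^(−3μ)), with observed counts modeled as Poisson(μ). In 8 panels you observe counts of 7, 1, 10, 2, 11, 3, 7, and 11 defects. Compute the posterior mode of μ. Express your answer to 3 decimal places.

μ̂_MAP = 4.909

Σxᵢ = 7+1+10+2+11+3+7+11 = 52, with n = 8.
Posterior ∝ μ^2e^(−3μ) · μ^52e^(−8μ) = μ^54e^(−11μ), i.e. Gamma(shape=55, rate=11).
The mode of a Gamma(a, b) with a ≥ 1 (shape–rate) is (a−1)/b = 54/11 ≈ 4.909.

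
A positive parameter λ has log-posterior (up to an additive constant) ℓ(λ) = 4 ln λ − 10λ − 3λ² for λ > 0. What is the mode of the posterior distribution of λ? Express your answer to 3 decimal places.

ℓ'(λ) = 4/λ − 10 − 6λ. Setting this to zero and multiplying by λ: 6λ² + 10λ − 4 = 0.
λ = (−10 + √(10² + 4·6·4)) / (2·6) = (−10 + √196) / 12 = (−10 + 14)/12 = 1/3.
ℓ''(λ) = −4/λ² − 6 < 0, confirming a maximum.

λ̂_MAP = 0.333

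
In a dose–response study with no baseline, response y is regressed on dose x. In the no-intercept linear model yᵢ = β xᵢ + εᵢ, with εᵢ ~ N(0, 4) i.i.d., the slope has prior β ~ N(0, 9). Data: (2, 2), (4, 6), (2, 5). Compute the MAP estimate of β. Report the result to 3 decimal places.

β̂_MAP = 1.555

log p(β | y) = −Σ(yᵢ − βxᵢ)²/(2·4) − β²/(2·9) + const.
Setting the derivative to zero: Σxᵢ(yᵢ − βxᵢ)/4 − β/9 = 0, so β = Σxᵢyᵢ / (Σxᵢ² + σ²/τ²).
Σxᵢyᵢ = 2·2 + 4·6 + 2·5 = 38; Σxᵢ² = 24; σ²/τ² = 4/9.
β̂_MAP = 38 / (24 + 4/9) = 38/(220/9) = 171/110 ≈ 1.555.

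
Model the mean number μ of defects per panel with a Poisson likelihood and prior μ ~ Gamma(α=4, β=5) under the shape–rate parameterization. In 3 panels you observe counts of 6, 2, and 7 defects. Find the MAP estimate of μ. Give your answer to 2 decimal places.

Σxᵢ = 6+2+7 = 15, with n = 3.
Posterior ∝ μ^3e^(−5μ) · μ^15e^(−3μ) = μ^18e^(−8μ), i.e. Gamma(shape=19, rate=8).
The mode of a Gamma(a, b) with a ≥ 1 (shape–rate) is (a−1)/b = 18/8 ≈ 2.25.

μ̂_MAP = 2.25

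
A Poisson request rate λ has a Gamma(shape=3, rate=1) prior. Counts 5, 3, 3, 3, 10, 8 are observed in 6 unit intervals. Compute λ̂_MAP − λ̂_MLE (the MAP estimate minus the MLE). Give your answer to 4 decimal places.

Σxᵢ = 32. Posterior is Gamma(35, 7); MAP = (35−1)/7 = 34/7 ≈ 4.85714.
MLE = x̄ = 32/6 ≈ 5.33333.
Difference = 34/7 − 32/6 = -10/21 ≈ -0.4762.

MAP − MLE = -0.4762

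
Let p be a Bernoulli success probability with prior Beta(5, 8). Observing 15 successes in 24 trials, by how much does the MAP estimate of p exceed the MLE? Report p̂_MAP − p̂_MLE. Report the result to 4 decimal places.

Posterior is Beta(20, 17); MAP = (20−1)/(37−2) = 19/35 ≈ 0.54286.
MLE ignores the prior: p̂_MLE = k/n = 15/24 ≈ 0.62500.
Difference = 19/35 − 15/24 = -23/280 ≈ -0.0821.

MAP − MLE = -0.0821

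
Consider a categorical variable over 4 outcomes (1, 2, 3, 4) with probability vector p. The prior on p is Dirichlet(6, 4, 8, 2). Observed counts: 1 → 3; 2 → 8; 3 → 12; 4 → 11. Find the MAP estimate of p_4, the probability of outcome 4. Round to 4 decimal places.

MAP estimate: 0.2400

The posterior is Dirichlet(αᵢ + nᵢ) = Dirichlet(9, 12, 20, 13).
For a Dirichlet(a₁,…,a_K) with all aᵢ > 1, the mode has j-th component (aⱼ − 1)/(Σaᵢ − K).
Here Σaᵢ = 54 and K = 4, so p_4 = (13 − 1)/(54 − 4) = 12/50 ≈ 0.2400.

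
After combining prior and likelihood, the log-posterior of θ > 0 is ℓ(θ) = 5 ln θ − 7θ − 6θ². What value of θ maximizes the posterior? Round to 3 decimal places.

θ̂_MAP = 0.417

ℓ'(θ) = 5/θ − 7 − 12θ. Setting this to zero and multiplying by θ: 12θ² + 7θ − 5 = 0.
θ = (−7 + √(7² + 4·12·5)) / (2·12) = (−7 + √289) / 24 = (−7 + 17)/24 = 5/12.
ℓ''(θ) = −5/θ² − 12 < 0, confirming a maximum.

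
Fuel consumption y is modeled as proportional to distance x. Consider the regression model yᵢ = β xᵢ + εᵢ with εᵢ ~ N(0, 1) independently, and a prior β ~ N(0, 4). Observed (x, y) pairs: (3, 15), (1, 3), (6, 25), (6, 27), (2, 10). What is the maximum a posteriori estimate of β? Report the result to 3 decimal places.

log p(β | y) = −Σ(yᵢ − βxᵢ)²/(2·1) − β²/(2·4) + const.
Setting the derivative to zero: Σxᵢ(yᵢ − βxᵢ)/1 − β/4 = 0, so β = Σxᵢyᵢ / (Σxᵢ² + σ²/τ²).
Σxᵢyᵢ = 3·15 + 1·3 + 6·25 + 6·27 + 2·10 = 380; Σxᵢ² = 86; σ²/τ² = 0.25.
β̂_MAP = 380 / (86 + 0.25) = 380/86.25 ≈ 4.406.

β̂_MAP = 4.406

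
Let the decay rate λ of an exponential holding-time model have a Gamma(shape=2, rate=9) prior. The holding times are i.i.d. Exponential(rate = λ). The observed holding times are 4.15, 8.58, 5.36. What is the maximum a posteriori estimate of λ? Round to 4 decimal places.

The Exponential(rate=λ) likelihood is ∝ λ^n e^(−λΣtᵢ). Here n = 3 and Σtᵢ = 4.15 + 8.58 + 5.36 = 18.09.
Posterior ∝ λe^(−9λ) · λ^3e^(−18.09λ) = λ^4e^(−27.09λ), i.e. Gamma(5, 27.09).
Mode = (a−1)/b = 4/27.09 ≈ 0.1477.

λ̂_MAP = 0.1477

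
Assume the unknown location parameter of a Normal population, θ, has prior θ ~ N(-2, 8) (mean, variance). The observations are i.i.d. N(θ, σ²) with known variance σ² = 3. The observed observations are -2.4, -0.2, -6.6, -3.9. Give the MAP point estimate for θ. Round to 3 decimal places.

n = 4; x̄ = ((-2.4) + (-0.2) + (-6.6) + (-3.9))/4 = -13.1/4 = -3.275.
For a Normal prior and Normal likelihood with known variance, the posterior is Normal; its mode equals its mean, the precision-weighted average.
Prior precision 1/σ₀² = 1/8 = 0.125; data precision n/σ² = 4/3.
θ̂ = (0.125·(-2) + (4/3)·(-3.275)) / (0.125 + 4/3) = (-277/60)/(35/24) = -554/175 ≈ -3.166.

θ̂_MAP = -3.166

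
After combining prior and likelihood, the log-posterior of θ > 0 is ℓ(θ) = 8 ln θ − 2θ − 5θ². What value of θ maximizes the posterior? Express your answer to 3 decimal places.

θ̂_MAP = 0.800

ℓ'(θ) = 8/θ − 2 − 10θ. Setting this to zero and multiplying by θ: 10θ² + 2θ − 8 = 0.
θ = (−2 + √(2² + 4·10·8)) / (2·10) = (−2 + √324) / 20 = (−2 + 18)/20 = 4/5.
ℓ''(θ) = −8/θ² − 10 < 0, confirming a maximum.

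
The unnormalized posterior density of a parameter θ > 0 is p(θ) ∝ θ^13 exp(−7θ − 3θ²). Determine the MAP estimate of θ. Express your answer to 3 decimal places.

ℓ'(θ) = 13/θ − 7 − 6θ. Setting this to zero and multiplying by θ: 6θ² + 7θ − 13 = 0.
θ = (−7 + √(7² + 4·6·13)) / (2·6) = (−7 + √361) / 12 = (−7 + 19)/12 = 1.
ℓ''(θ) = −13/θ² − 6 < 0, confirming a maximum.

θ̂_MAP = 1.000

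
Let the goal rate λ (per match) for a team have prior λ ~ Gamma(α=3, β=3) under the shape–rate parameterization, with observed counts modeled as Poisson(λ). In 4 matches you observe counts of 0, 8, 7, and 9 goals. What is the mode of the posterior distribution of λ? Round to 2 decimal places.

λ̂_MAP = 3.71

Σxᵢ = 0+8+7+9 = 24, with n = 4.
Posterior ∝ λ^2e^(−3λ) · λ^24e^(−4λ) = λ^26e^(−7λ), i.e. Gamma(shape=27, rate=7).
The mode of a Gamma(a, b) with a ≥ 1 (shape–rate) is (a−1)/b = 26/7 ≈ 3.71.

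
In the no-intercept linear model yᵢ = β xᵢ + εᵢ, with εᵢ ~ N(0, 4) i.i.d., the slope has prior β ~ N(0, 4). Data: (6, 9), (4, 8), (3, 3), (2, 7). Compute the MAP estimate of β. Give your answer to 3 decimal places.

β̂_MAP = 1.652

log p(β | y) = −Σ(yᵢ − βxᵢ)²/(2·4) − β²/(2·4) + const.
Setting the derivative to zero: Σxᵢ(yᵢ − βxᵢ)/4 − β/4 = 0, so β = Σxᵢyᵢ / (Σxᵢ² + σ²/τ²).
Σxᵢyᵢ = 6·9 + 4·8 + 3·3 + 2·7 = 109; Σxᵢ² = 65; σ²/τ² = 1.
β̂_MAP = 109 / (65 + 1) = 109/66 ≈ 1.652.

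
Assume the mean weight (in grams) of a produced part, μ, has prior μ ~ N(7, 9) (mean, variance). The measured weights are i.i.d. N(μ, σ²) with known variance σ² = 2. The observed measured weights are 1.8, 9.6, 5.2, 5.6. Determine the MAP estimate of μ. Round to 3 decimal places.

μ̂_MAP = 5.626

n = 4; x̄ = (1.8 + 9.6 + 5.2 + 5.6)/4 = 22.2/4 = 5.55.
For a Normal prior and Normal likelihood with known variance, the posterior is Normal; its mode equals its mean, the precision-weighted average.
Prior precision 1/σ₀² = 1/9; data precision n/σ² = 4/2 = 2.
μ̂ = ((1/9)·7 + 2·5.55) / (1/9 + 2) = (1069/90)/(19/9) = 1069/190 ≈ 5.626.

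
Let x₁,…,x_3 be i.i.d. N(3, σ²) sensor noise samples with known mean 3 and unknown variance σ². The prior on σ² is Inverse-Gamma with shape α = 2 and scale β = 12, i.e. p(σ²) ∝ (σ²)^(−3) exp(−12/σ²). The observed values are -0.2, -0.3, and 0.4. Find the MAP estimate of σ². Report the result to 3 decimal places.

Sum of squared deviations about the known mean: SS = (-0.2−3)² + (-0.3−3)² + (0.4−3)² = 27.89.
The Normal likelihood contributes (σ²)^(−n/2) exp(−SS/(2σ²)), so the posterior is Inverse-Gamma(α + n/2, β + SS/2) = Inverse-Gamma(3.5, 25.945).
The mode of Inverse-Gamma(a, b) is b/(a+1) = 25.945/4.5 ≈ 5.766.

σ̂²_MAP = 5.766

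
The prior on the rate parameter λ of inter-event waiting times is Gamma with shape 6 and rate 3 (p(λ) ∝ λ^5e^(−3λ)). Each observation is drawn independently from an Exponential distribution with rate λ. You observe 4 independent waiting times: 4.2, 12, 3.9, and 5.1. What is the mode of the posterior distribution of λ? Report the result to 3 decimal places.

λ̂_MAP = 0.319

The Exponential(rate=λ) likelihood is ∝ λ^n e^(−λΣtᵢ). Here n = 4 and Σtᵢ = 4.2 + 12 + 3.9 + 5.1 = 25.2.
Posterior ∝ λ^5e^(−3λ) · λ^4e^(−25.2λ) = λ^9e^(−28.2λ), i.e. Gamma(10, 28.2).
Mode = (a−1)/b = 9/28.2 ≈ 0.319.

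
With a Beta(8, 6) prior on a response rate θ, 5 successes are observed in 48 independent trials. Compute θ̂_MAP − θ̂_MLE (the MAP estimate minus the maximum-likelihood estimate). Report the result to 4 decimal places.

MAP − MLE = 0.0958

Posterior is Beta(13, 49); MAP = (13−1)/(62−2) = 12/60 ≈ 0.20000.
MLE ignores the prior: θ̂_MLE = k/n = 5/48 ≈ 0.10417.
Difference = 12/60 − 5/48 = 23/240 ≈ 0.0958.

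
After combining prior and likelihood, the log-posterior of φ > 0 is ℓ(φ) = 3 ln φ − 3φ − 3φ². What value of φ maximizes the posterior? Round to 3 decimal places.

ℓ'(φ) = 3/φ − 3 − 6φ. Setting this to zero and multiplying by φ: 6φ² + 3φ − 3 = 0.
φ = (−3 + √(3² + 4·6·3)) / (2·6) = (−3 + √81) / 12 = (−3 + 9)/12 = 1/2.
ℓ''(φ) = −3/φ² − 6 < 0, confirming a maximum.

φ̂_MAP = 0.500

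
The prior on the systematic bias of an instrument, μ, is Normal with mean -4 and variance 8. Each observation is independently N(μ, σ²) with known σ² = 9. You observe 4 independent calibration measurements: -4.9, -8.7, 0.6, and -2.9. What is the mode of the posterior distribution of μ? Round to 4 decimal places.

μ̂_MAP = -3.9805

n = 4; x̄ = ((-4.9) + (-8.7) + 0.6 + (-2.9))/4 = -15.9/4 = -3.975.
For a Normal prior and Normal likelihood with known variance, the posterior is Normal; its mode equals its mean, the precision-weighted average.
Prior precision 1/σ₀² = 1/8 = 0.125; data precision n/σ² = 4/9.
μ̂ = (0.125·(-4) + (4/9)·(-3.975)) / (0.125 + 4/9) = (-34/15)/(41/72) = -816/205 ≈ -3.9805.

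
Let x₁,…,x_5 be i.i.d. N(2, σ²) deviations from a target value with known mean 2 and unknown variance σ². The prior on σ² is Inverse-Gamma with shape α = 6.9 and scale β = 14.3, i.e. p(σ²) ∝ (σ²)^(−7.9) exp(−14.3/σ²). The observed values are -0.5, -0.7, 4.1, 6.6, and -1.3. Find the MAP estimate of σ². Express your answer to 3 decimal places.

Sum of squared deviations about the known mean: SS = (-0.5−2)² + (-0.7−2)² + (4.1−2)² + (6.6−2)² + (-1.3−2)² = 50.
The Normal likelihood contributes (σ²)^(−n/2) exp(−SS/(2σ²)), so the posterior is Inverse-Gamma(α + n/2, β + SS/2) = Inverse-Gamma(9.4, 39.3).
The mode of Inverse-Gamma(a, b) is b/(a+1) = 39.3/10.4 ≈ 3.779.

σ̂²_MAP = 3.779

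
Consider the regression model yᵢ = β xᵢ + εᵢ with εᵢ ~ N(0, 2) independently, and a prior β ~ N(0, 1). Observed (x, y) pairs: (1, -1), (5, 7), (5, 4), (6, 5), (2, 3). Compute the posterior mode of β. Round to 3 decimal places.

β̂_MAP = 0.968

log p(β | y) = −Σ(yᵢ − βxᵢ)²/(2·2) − β²/(2·1) + const.
Setting the derivative to zero: Σxᵢ(yᵢ − βxᵢ)/2 − β/1 = 0, so β = Σxᵢyᵢ / (Σxᵢ² + σ²/τ²).
Σxᵢyᵢ = 1·(-1) + 5·7 + 5·4 + 6·5 + 2·3 = 90; Σxᵢ² = 91; σ²/τ² = 2.
β̂_MAP = 90 / (91 + 2) = 90/93 ≈ 0.968.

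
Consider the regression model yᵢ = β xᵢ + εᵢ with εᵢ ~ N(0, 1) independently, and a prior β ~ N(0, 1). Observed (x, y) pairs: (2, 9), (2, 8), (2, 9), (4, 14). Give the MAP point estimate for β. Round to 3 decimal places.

log p(β | y) = −Σ(yᵢ − βxᵢ)²/(2·1) − β²/(2·1) + const.
Setting the derivative to zero: Σxᵢ(yᵢ − βxᵢ)/1 − β/1 = 0, so β = Σxᵢyᵢ / (Σxᵢ² + σ²/τ²).
Σxᵢyᵢ = 2·9 + 2·8 + 2·9 + 4·14 = 108; Σxᵢ² = 28; σ²/τ² = 1.
β̂_MAP = 108 / (28 + 1) = 108/29 ≈ 3.724.

β̂_MAP = 3.724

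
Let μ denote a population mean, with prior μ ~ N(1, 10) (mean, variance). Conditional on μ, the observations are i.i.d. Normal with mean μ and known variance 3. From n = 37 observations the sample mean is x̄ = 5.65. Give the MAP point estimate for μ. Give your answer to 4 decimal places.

μ̂_MAP = 5.6126

n = 37, x̄ = 5.65.
For a Normal prior and Normal likelihood with known variance, the posterior is Normal; its mode equals its mean, the precision-weighted average.
Prior precision 1/σ₀² = 1/10 = 0.1; data precision n/σ² = 37/3.
μ̂ = (0.1·1 + (37/3)·5.65) / (0.1 + 37/3) = (4187/60)/(373/30) = 4187/746 ≈ 5.6126.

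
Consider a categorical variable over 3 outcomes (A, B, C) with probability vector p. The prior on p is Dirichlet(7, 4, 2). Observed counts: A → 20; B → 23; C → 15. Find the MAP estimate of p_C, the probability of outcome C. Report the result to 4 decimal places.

MAP estimate of p_C = 0.2353

The posterior is Dirichlet(αᵢ + nᵢ) = Dirichlet(27, 27, 17).
For a Dirichlet(a₁,…,a_K) with all aᵢ > 1, the mode has j-th component (aⱼ − 1)/(Σaᵢ − K).
Here Σaᵢ = 71 and K = 3, so p_C = (17 − 1)/(71 − 3) = 16/68 ≈ 0.2353.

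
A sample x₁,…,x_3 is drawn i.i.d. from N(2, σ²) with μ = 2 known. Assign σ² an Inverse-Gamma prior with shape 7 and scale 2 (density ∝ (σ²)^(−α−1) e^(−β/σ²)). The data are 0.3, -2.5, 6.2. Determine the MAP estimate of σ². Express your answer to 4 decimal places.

σ̂²_MAP = 2.3568

Sum of squared deviations about the known mean: SS = (0.3−2)² + (-2.5−2)² + (6.2−2)² = 40.78.
The Normal likelihood contributes (σ²)^(−n/2) exp(−SS/(2σ²)), so the posterior is Inverse-Gamma(α + n/2, β + SS/2) = Inverse-Gamma(8.5, 22.39).
The mode of Inverse-Gamma(a, b) is b/(a+1) = 22.39/9.5 ≈ 2.3568.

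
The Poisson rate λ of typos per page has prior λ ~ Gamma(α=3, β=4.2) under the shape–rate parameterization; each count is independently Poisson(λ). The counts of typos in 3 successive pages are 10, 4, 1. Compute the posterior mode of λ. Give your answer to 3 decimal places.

λ̂_MAP = 2.361

Σxᵢ = 10+4+1 = 15, with n = 3.
Posterior ∝ λ^2e^(−4.2λ) · λ^15e^(−3λ) = λ^17e^(−7.2λ), i.e. Gamma(shape=18, rate=7.2).
The mode of a Gamma(a, b) with a ≥ 1 (shape–rate) is (a−1)/b = 17/7.2 ≈ 2.361.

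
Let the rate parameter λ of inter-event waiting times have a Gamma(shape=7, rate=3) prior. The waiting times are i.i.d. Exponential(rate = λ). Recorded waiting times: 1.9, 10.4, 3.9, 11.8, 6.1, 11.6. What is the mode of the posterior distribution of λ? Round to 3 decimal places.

λ̂_MAP = 0.246

The Exponential(rate=λ) likelihood is ∝ λ^n e^(−λΣtᵢ). Here n = 6 and Σtᵢ = 1.9 + 10.4 + 3.9 + 11.8 + 6.1 + 11.6 = 45.7.
Posterior ∝ λ^6e^(−3λ) · λ^6e^(−45.7λ) = λ^12e^(−48.7λ), i.e. Gamma(13, 48.7).
Mode = (a−1)/b = 12/48.7 ≈ 0.246.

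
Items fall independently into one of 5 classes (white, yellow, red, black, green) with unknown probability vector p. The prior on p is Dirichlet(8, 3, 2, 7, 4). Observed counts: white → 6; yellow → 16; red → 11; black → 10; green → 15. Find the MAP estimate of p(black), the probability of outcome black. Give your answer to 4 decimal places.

MAP estimate of p(black) = 0.2078

The posterior is Dirichlet(αᵢ + nᵢ) = Dirichlet(14, 19, 13, 17, 19).
For a Dirichlet(a₁,…,a_K) with all aᵢ > 1, the mode has j-th component (aⱼ − 1)/(Σaᵢ − K).
Here Σaᵢ = 82 and K = 5, so p(black) = (17 − 1)/(82 − 5) = 16/77 ≈ 0.2078.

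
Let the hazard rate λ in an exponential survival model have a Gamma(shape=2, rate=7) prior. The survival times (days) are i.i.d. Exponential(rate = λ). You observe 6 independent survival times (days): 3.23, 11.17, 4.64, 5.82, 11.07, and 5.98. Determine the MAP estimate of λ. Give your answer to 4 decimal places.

λ̂_MAP = 0.1431

The Exponential(rate=λ) likelihood is ∝ λ^n e^(−λΣtᵢ). Here n = 6 and Σtᵢ = 3.23 + 11.17 + 4.64 + 5.82 + 11.07 + 5.98 = 41.91.
Posterior ∝ λe^(−7λ) · λ^6e^(−41.91λ) = λ^7e^(−48.91λ), i.e. Gamma(8, 48.91).
Mode = (a−1)/b = 7/48.91 ≈ 0.1431.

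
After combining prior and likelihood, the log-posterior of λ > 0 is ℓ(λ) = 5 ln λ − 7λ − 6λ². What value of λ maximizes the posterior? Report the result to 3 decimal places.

λ̂_MAP = 0.417

ℓ'(λ) = 5/λ − 7 − 12λ. Setting this to zero and multiplying by λ: 12λ² + 7λ − 5 = 0.
λ = (−7 + √(7² + 4·12·5)) / (2·12) = (−7 + √289) / 24 = (−7 + 17)/24 = 5/12.
ℓ''(λ) = −5/λ² − 12 < 0, confirming a maximum.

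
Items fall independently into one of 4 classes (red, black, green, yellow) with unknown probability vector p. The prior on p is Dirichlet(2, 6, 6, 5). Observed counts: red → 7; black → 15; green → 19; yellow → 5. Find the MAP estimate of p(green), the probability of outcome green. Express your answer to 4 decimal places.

The posterior is Dirichlet(αᵢ + nᵢ) = Dirichlet(9, 21, 25, 10).
For a Dirichlet(a₁,…,a_K) with all aᵢ > 1, the mode has j-th component (aⱼ − 1)/(Σaᵢ − K).
Here Σaᵢ = 65 and K = 4, so p(green) = (25 − 1)/(65 − 4) = 24/61 ≈ 0.3934.

MAP estimate of p(green) = 0.3934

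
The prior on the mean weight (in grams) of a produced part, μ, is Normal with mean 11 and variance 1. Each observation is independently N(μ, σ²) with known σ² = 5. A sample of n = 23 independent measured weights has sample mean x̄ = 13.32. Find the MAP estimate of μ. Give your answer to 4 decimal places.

μ̂_MAP = 12.9057

n = 23, x̄ = 13.32.
For a Normal prior and Normal likelihood with known variance, the posterior is Normal; its mode equals its mean, the precision-weighted average.
Prior precision 1/σ₀² = 1/1 = 1; data precision n/σ² = 23/5 = 4.6.
μ̂ = (1·11 + 4.6·13.32) / (1 + 4.6) = 72.272/5.6 = 4517/350 ≈ 12.9057.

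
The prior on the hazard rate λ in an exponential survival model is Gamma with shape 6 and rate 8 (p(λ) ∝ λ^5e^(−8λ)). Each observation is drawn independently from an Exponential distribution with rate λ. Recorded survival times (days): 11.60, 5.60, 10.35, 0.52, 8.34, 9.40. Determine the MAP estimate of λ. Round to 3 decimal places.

λ̂_MAP = 0.204

The Exponential(rate=λ) likelihood is ∝ λ^n e^(−λΣtᵢ). Here n = 6 and Σtᵢ = 11.60 + 5.60 + 10.35 + 0.52 + 8.34 + 9.40 = 45.81.
Posterior ∝ λ^5e^(−8λ) · λ^6e^(−45.81λ) = λ^11e^(−53.81λ), i.e. Gamma(12, 53.81).
Mode = (a−1)/b = 11/53.81 ≈ 0.204.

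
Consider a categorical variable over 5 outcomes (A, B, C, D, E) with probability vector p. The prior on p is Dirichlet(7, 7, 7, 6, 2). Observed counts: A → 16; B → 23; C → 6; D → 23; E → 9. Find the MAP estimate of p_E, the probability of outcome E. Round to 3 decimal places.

MAP estimate of p_E = 0.099

The posterior is Dirichlet(αᵢ + nᵢ) = Dirichlet(23, 30, 13, 29, 11).
For a Dirichlet(a₁,…,a_K) with all aᵢ > 1, the mode has j-th component (aⱼ − 1)/(Σaᵢ − K).
Here Σaᵢ = 106 and K = 5, so p_E = (11 − 1)/(106 − 5) = 10/101 ≈ 0.099.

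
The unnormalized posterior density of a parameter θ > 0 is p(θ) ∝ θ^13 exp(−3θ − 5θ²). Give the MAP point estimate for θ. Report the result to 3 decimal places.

ℓ'(θ) = 13/θ − 3 − 10θ. Setting this to zero and multiplying by θ: 10θ² + 3θ − 13 = 0.
θ = (−3 + √(3² + 4·10·13)) / (2·10) = (−3 + √529) / 20 = (−3 + 23)/20 = 1.
ℓ''(θ) = −13/θ² − 10 < 0, confirming a maximum.

θ̂_MAP = 1.000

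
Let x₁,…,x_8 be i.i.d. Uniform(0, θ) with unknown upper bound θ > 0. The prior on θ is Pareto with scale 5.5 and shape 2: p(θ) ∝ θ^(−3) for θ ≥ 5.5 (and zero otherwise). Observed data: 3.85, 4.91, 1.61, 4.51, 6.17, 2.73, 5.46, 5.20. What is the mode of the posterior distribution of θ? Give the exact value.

The Uniform(0, θ) likelihood is θ^(−n) for θ ≥ max(xᵢ), zero otherwise. Here max(xᵢ) = 6.17.
Posterior ∝ θ^(−3) · θ^(−8) = θ^(−11) on θ ≥ max(5.5, 6.17) = 6.17.
This density is strictly decreasing in θ, so the posterior mode lies at the lower boundary of the support.

θ̂_MAP = 6.17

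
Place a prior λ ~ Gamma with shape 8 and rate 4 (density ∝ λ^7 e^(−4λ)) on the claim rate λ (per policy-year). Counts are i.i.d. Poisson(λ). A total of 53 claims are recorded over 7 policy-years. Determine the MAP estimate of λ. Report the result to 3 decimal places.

λ̂_MAP = 5.455

Σxᵢ = 53, n = 7.
Posterior ∝ λ^7e^(−4λ) · λ^53e^(−7λ) = λ^60e^(−11λ), i.e. Gamma(shape=61, rate=11).
The mode of a Gamma(a, b) with a ≥ 1 (shape–rate) is (a−1)/b = 60/11 ≈ 5.455.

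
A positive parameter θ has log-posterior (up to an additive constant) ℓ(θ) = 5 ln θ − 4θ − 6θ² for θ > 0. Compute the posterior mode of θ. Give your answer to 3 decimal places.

ℓ'(θ) = 5/θ − 4 − 12θ. Setting this to zero and multiplying by θ: 12θ² + 4θ − 5 = 0.
θ = (−4 + √(4² + 4·12·5)) / (2·12) = (−4 + √256) / 24 = (−4 + 16)/24 = 1/2.
ℓ''(θ) = −5/θ² − 12 < 0, confirming a maximum.

θ̂_MAP = 0.500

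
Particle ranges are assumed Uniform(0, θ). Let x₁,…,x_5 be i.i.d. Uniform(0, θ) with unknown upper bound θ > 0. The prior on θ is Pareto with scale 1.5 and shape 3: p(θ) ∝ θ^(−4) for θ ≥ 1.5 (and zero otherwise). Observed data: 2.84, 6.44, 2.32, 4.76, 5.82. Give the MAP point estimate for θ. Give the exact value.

θ̂_MAP = 6.44

The Uniform(0, θ) likelihood is θ^(−n) for θ ≥ max(xᵢ), zero otherwise. Here max(xᵢ) = 6.44.
Posterior ∝ θ^(−4) · θ^(−5) = θ^(−9) on θ ≥ max(1.5, 6.44) = 6.44.
This density is strictly decreasing in θ, so the posterior mode lies at the lower boundary of the support.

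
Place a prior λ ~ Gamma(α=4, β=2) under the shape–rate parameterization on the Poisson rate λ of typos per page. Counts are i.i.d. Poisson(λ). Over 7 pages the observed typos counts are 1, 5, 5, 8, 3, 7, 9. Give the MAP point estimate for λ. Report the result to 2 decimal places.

Σxᵢ = 1+5+5+8+3+7+9 = 38, with n = 7.
Posterior ∝ λ^3e^(−2λ) · λ^38e^(−7λ) = λ^41e^(−9λ), i.e. Gamma(shape=42, rate=9).
The mode of a Gamma(a, b) with a ≥ 1 (shape–rate) is (a−1)/b = 41/9 ≈ 4.56.

λ̂_MAP = 4.56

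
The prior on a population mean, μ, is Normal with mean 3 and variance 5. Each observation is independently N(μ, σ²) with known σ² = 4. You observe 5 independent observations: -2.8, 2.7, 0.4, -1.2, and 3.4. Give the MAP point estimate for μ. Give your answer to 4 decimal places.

n = 5; x̄ = ((-2.8) + 2.7 + 0.4 + (-1.2) + 3.4)/5 = 2.5/5 = 0.5.
For a Normal prior and Normal likelihood with known variance, the posterior is Normal; its mode equals its mean, the precision-weighted average.
Prior precision 1/σ₀² = 1/5 = 0.2; data precision n/σ² = 5/4 = 1.25.
μ̂ = (0.2·3 + 1.25·0.5) / (0.2 + 1.25) = 1.225/1.45 = 49/58 ≈ 0.8448.

μ̂_MAP = 0.8448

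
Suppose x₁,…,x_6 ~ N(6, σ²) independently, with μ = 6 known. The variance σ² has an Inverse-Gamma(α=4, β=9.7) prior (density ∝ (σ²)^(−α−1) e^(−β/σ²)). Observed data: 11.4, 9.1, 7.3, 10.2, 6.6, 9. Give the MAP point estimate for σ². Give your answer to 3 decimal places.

Sum of squared deviations about the known mean: SS = (11.4−6)² + (9.1−6)² + (7.3−6)² + (10.2−6)² + (6.6−6)² + (9−6)² = 67.46.
The Normal likelihood contributes (σ²)^(−n/2) exp(−SS/(2σ²)), so the posterior is Inverse-Gamma(α + n/2, β + SS/2) = Inverse-Gamma(7, 43.43).
The mode of Inverse-Gamma(a, b) is b/(a+1) = 43.43/8 ≈ 5.429.

σ̂²_MAP = 5.429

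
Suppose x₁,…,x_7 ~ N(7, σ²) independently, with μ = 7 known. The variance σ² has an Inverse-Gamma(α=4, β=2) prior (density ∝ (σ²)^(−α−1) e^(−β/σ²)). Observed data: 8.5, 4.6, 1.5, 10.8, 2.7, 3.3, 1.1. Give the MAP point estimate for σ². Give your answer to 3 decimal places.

σ̂²_MAP = 7.276

Sum of squared deviations about the known mean: SS = (8.5−7)² + (4.6−7)² + (1.5−7)² + (10.8−7)² + (2.7−7)² + (3.3−7)² + (1.1−7)² = 119.69.
The Normal likelihood contributes (σ²)^(−n/2) exp(−SS/(2σ²)), so the posterior is Inverse-Gamma(α + n/2, β + SS/2) = Inverse-Gamma(7.5, 61.845).
The mode of Inverse-Gamma(a, b) is b/(a+1) = 61.845/8.5 ≈ 7.276.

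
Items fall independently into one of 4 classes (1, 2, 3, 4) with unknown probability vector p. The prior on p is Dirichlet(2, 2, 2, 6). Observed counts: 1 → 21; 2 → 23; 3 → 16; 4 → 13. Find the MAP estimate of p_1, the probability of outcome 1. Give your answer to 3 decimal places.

MAP estimate: 0.272

The posterior is Dirichlet(αᵢ + nᵢ) = Dirichlet(23, 25, 18, 19).
For a Dirichlet(a₁,…,a_K) with all aᵢ > 1, the mode has j-th component (aⱼ − 1)/(Σaᵢ − K).
Here Σaᵢ = 85 and K = 4, so p_1 = (23 − 1)/(85 − 4) = 22/81 ≈ 0.272.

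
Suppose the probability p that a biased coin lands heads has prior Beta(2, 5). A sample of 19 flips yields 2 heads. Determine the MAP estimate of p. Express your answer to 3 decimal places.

Prior: Beta(2, 5).
Data: 2 successes in 19 trials. The binomial likelihood contributes p^2(1−p)^17, so the posterior is Beta(2+2, 5+17) = Beta(4, 22).
For Beta(a, b) with a, b > 1 the mode is (a−1)/(a+b−2) = 3/24 ≈ 0.125.

p̂_MAP = 0.125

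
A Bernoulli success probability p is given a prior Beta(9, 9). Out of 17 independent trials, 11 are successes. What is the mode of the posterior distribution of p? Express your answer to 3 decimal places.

p̂_MAP = 0.576

Prior: Beta(9, 9).
Data: 11 successes in 17 trials. The binomial likelihood contributes p^11(1−p)^6, so the posterior is Beta(9+11, 9+6) = Beta(20, 15).
For Beta(a, b) with a, b > 1 the mode is (a−1)/(a+b−2) = 19/33 ≈ 0.576.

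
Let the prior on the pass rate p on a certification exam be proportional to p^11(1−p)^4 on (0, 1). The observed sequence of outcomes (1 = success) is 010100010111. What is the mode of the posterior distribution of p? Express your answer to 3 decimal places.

p̂_MAP = 0.630

The prior density ∝ p^11(1−p)^4 is the kernel of Beta(12, 5).
Data: 6 successes in 12 trials (from the sequence). The binomial likelihood contributes p^6(1−p)^6, so the posterior is Beta(12+6, 5+6) = Beta(18, 11).
For Beta(a, b) with a, b > 1 the mode is (a−1)/(a+b−2) = 17/27 ≈ 0.630.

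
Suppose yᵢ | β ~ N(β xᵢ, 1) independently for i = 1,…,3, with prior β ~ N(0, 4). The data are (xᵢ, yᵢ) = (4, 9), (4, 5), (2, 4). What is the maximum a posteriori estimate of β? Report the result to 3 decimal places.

log p(β | y) = −Σ(yᵢ − βxᵢ)²/(2·1) − β²/(2·4) + const.
Setting the derivative to zero: Σxᵢ(yᵢ − βxᵢ)/1 − β/4 = 0, so β = Σxᵢyᵢ / (Σxᵢ² + σ²/τ²).
Σxᵢyᵢ = 4·9 + 4·5 + 2·4 = 64; Σxᵢ² = 36; σ²/τ² = 0.25.
β̂_MAP = 64 / (36 + 0.25) = 64/36.25 ≈ 1.766.

β̂_MAP = 1.766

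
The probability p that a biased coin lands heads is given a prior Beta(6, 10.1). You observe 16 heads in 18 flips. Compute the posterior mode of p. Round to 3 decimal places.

Prior: Beta(6, 10.1).
Data: 16 successes in 18 trials. The binomial likelihood contributes p^16(1−p)^2, so the posterior is Beta(6+16, 10.1+2) = Beta(22, 12.1).
For Beta(a, b) with a, b > 1 the mode is (a−1)/(a+b−2) = 21/32.1 ≈ 0.654.

p̂_MAP = 0.654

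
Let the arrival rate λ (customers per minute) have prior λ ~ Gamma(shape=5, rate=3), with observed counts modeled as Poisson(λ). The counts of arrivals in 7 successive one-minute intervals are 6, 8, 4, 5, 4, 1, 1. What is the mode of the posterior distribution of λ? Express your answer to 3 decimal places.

λ̂_MAP = 3.300

Σxᵢ = 6+8+4+5+4+1+1 = 29, with n = 7.
Posterior ∝ λ^4e^(−3λ) · λ^29e^(−7λ) = λ^33e^(−10λ), i.e. Gamma(shape=34, rate=10).
The mode of a Gamma(a, b) with a ≥ 1 (shape–rate) is (a−1)/b = 33/10 ≈ 3.300.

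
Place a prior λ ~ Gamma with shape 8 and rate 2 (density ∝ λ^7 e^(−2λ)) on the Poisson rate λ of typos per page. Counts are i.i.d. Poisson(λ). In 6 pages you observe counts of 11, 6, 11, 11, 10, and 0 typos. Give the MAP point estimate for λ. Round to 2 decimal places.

λ̂_MAP = 7.00

Σxᵢ = 11+6+11+11+10+0 = 49, with n = 6.
Posterior ∝ λ^7e^(−2λ) · λ^49e^(−6λ) = λ^56e^(−8λ), i.e. Gamma(shape=57, rate=8).
The mode of a Gamma(a, b) with a ≥ 1 (shape–rate) is (a−1)/b = 56/8 ≈ 7.00.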